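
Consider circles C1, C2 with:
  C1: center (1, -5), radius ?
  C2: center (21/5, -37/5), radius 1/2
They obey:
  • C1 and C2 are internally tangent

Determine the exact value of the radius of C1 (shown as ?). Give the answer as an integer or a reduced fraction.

1. [int C1,C2]  r_C1² − 1r_C1 − 63/4 = 0  ⇒  r_C1 = 9/2 (r>0 drops 1)

9/2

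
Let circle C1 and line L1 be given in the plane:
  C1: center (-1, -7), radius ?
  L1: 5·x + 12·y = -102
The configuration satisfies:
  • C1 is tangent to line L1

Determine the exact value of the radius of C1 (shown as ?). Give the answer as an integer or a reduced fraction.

1. [C1‖L1]  r_C1² − 1 = 0  ⇒  r_C1 = 1 (r>0 drops 1)

1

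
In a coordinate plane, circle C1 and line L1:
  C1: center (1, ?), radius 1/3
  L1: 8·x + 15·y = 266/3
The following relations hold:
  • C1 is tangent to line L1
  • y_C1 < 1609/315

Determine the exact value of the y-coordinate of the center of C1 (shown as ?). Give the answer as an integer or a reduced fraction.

1. [C1‖L1]  y_C1² − (484/45)y_C1 + 259/9 = 0  ⇒  y_C1 = 5 or 259/45
2. given y_C1 < 1609/315: keep 5

5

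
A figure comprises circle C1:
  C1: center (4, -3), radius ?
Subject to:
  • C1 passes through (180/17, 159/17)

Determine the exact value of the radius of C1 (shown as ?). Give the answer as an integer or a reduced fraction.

1. [C1∋P]  r_C1² − 196 = 0  ⇒  r_C1 = 14 (r>0 drops 1)

14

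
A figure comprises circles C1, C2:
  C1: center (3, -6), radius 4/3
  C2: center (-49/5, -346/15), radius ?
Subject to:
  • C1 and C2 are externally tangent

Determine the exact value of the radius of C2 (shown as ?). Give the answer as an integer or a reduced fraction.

20

1. [ext C1·C2]  r_C2² + (8/3)r_C2 − 1360/3 = 0  ⇒  r_C2 = 20 (r>0 drops 1)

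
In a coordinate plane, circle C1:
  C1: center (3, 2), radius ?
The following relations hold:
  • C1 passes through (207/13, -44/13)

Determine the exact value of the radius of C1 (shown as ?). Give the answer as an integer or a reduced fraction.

14

1. [C1∋P]  r_C1² − 196 = 0  ⇒  r_C1 = 14 (r>0 drops 1)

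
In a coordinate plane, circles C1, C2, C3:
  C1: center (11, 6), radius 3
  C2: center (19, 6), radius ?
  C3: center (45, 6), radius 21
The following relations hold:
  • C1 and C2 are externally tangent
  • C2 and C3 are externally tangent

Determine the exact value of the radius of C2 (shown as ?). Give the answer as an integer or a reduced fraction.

1. [ext C1·C2]  r_C2² + 6r_C2 − 55 = 0  ⇒  r_C2 = 5 (r>0 drops 1)
2. [ext C2·C3]  r_C2² + 42r_C2 − 235 = 0  ⇒  r_C2 = 5 (r>0 drops 1)

5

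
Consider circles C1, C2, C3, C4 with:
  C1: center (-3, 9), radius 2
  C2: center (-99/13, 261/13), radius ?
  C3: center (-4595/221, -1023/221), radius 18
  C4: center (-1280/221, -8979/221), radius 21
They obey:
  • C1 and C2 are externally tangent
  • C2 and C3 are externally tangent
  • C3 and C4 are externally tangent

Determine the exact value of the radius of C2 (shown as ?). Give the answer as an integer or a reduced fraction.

1. [ext C1·C2]  r_C2² + 4r_C2 − 140 = 0  ⇒  r_C2 = 10 (r>0 drops 1)
2. [ext C2·C3]  r_C2² + 36r_C2 − 460 = 0  ⇒  r_C2 = 10 (r>0 drops 1)

10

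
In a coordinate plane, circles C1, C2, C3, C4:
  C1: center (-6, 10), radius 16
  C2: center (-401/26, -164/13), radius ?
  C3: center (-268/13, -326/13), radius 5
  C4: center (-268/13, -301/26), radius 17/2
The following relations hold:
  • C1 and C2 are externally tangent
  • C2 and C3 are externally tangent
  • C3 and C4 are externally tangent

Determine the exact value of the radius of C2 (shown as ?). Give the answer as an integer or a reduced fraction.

1. [ext C1·C2]  r_C2² + 32r_C2 − 1377/4 = 0  ⇒  r_C2 = 17/2 (r>0 drops 1)
2. [ext C2·C3]  r_C2² + 10r_C2 − 629/4 = 0  ⇒  r_C2 = 17/2 (r>0 drops 1)

17/2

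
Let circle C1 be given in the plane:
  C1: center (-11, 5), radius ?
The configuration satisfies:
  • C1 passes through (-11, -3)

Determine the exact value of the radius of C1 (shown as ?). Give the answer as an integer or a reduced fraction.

8

1. [C1∋P]  r_C1² − 64 = 0  ⇒  r_C1 = 8 (r>0 drops 1)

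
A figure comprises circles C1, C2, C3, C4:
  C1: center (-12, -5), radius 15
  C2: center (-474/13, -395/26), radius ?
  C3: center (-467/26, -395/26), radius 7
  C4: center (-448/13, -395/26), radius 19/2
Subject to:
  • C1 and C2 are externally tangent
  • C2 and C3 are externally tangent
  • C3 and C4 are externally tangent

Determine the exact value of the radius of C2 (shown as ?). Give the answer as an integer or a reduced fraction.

1. [ext C1·C2]  r_C2² + 30r_C2 − 1909/4 = 0  ⇒  r_C2 = 23/2 (r>0 drops 1)
2. [ext C2·C3]  r_C2² + 14r_C2 − 1173/4 = 0  ⇒  r_C2 = 23/2 (r>0 drops 1)

23/2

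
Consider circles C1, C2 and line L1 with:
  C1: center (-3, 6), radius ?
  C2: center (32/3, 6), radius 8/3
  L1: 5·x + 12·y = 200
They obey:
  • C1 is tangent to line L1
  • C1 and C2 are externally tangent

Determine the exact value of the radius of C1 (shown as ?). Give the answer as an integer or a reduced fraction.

1. [C1‖L1]  r_C1² − 121 = 0  ⇒  r_C1 = 11 (r>0 drops 1)
2. [ext C1·C2]  r_C1² + (16/3)r_C1 − 539/3 = 0  ⇒  r_C1 = 11 (r>0 drops 1)

11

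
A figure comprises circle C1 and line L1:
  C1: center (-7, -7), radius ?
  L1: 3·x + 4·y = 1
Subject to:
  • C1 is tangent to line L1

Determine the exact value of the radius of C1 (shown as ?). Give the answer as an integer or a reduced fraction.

10

1. [C1‖L1]  r_C1² − 100 = 0  ⇒  r_C1 = 10 (r>0 drops 1)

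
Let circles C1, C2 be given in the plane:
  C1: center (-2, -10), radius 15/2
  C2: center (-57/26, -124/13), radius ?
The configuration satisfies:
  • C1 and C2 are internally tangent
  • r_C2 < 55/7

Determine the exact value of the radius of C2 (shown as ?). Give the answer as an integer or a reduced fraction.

1. [int C1,C2]  r_C2² − 15r_C2 + 56 = 0  ⇒  r_C2 = 7 or 8
2. given r_C2 < 55/7: keep 7

7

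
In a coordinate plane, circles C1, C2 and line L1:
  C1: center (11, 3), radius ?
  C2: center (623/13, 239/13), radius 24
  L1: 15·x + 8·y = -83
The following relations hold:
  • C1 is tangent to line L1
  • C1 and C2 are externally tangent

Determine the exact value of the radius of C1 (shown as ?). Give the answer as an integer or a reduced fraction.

1. [C1‖L1]  r_C1² − 256 = 0  ⇒  r_C1 = 16 (r>0 drops 1)
2. [ext C1·C2]  r_C1² + 48r_C1 − 1024 = 0  ⇒  r_C1 = 16 (r>0 drops 1)

16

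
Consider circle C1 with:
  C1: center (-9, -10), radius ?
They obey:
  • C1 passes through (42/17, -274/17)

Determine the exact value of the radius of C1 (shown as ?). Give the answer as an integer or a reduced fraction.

13

1. [C1∋P]  r_C1² − 169 = 0  ⇒  r_C1 = 13 (r>0 drops 1)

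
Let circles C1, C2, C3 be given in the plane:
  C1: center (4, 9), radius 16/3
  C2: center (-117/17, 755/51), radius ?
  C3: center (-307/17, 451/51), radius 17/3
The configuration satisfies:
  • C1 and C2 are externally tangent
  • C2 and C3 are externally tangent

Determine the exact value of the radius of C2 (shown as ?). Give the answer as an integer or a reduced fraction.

7

1. [ext C1·C2]  r_C2² + (32/3)r_C2 − 371/3 = 0  ⇒  r_C2 = 7 (r>0 drops 1)
2. [ext C2·C3]  r_C2² + (34/3)r_C2 − 385/3 = 0  ⇒  r_C2 = 7 (r>0 drops 1)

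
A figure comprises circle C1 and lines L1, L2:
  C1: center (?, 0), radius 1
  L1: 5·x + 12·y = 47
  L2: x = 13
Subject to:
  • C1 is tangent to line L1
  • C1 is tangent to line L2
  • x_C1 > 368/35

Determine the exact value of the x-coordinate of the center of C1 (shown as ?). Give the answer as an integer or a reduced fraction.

1. [C1‖L1]  x_C1² − (94/5)x_C1 + 408/5 = 0  ⇒  x_C1 = 34/5 or 12
2. [C1‖L2]  x_C1² − 26x_C1 + 168 = 0  ⇒  x_C1 = 12 or 14

12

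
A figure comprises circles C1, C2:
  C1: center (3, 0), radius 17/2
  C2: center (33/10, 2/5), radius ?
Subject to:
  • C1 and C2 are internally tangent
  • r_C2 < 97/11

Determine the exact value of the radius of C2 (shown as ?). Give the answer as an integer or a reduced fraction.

8

1. [int C1,C2]  r_C2² − 17r_C2 + 72 = 0  ⇒  r_C2 = 8 or 9
2. given r_C2 < 97/11: keep 8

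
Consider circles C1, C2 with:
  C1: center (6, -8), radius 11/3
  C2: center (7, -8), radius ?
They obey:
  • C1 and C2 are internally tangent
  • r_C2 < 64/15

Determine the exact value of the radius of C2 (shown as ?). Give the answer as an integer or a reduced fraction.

1. [int C1,C2]  r_C2² − (22/3)r_C2 + 112/9 = 0  ⇒  r_C2 = 8/3 or 14/3
2. given r_C2 < 64/15: keep 8/3

8/3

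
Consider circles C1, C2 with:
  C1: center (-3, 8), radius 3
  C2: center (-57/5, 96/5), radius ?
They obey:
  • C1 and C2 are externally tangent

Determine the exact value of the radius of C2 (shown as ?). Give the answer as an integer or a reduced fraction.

11

1. [ext C1·C2]  r_C2² + 6r_C2 − 187 = 0  ⇒  r_C2 = 11 (r>0 drops 1)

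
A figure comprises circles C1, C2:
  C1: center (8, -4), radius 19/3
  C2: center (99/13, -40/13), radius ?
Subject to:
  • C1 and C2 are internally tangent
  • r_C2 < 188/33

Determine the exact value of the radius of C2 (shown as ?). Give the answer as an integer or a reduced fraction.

1. [int C1,C2]  r_C2² − (38/3)r_C2 + 352/9 = 0  ⇒  r_C2 = 16/3 or 22/3
2. given r_C2 < 188/33: keep 16/3

16/3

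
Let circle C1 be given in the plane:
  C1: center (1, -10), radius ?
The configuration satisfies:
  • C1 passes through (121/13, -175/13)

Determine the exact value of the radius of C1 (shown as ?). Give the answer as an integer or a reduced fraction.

9

1. [C1∋P]  r_C1² − 81 = 0  ⇒  r_C1 = 9 (r>0 drops 1)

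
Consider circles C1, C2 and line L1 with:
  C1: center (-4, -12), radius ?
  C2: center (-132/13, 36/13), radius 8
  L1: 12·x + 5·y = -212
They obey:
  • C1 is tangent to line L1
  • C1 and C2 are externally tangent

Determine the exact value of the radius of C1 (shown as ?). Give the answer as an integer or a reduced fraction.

1. [C1‖L1]  r_C1² − 64 = 0  ⇒  r_C1 = 8 (r>0 drops 1)
2. [ext C1·C2]  r_C1² + 16r_C1 − 192 = 0  ⇒  r_C1 = 8 (r>0 drops 1)

8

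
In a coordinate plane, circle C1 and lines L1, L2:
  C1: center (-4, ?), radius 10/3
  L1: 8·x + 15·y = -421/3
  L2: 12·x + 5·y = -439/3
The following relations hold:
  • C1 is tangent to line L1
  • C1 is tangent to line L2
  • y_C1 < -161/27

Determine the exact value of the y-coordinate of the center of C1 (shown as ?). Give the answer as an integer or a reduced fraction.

-11

1. [C1‖L1]  y_C1² + (130/9)y_C1 + 341/9 = 0  ⇒  y_C1 = -11 or -31/9
2. [C1‖L2]  y_C1² + (118/3)y_C1 + 935/3 = 0  ⇒  y_C1 = -85/3 or -11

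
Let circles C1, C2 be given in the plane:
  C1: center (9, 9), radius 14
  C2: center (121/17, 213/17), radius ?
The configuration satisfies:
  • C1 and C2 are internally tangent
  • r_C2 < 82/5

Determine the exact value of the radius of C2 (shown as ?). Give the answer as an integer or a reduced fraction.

1. [int C1,C2]  r_C2² − 28r_C2 + 180 = 0  ⇒  r_C2 = 10 or 18
2. given r_C2 < 82/5: keep 10

10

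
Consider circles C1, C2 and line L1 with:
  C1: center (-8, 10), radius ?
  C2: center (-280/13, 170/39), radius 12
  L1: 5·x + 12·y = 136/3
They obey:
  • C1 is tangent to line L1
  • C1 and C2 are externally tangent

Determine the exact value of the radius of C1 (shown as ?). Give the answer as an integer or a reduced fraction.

8/3

1. [C1‖L1]  r_C1² − 64/9 = 0  ⇒  r_C1 = 8/3 (r>0 drops 1)
2. [ext C1·C2]  r_C1² + 24r_C1 − 640/9 = 0  ⇒  r_C1 = 8/3 (r>0 drops 1)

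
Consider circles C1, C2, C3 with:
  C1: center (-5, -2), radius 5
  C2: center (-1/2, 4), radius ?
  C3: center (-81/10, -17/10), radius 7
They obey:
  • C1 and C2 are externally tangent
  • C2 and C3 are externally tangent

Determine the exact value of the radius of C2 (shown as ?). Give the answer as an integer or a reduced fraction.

5/2

1. [ext C1·C2]  r_C2² + 10r_C2 − 125/4 = 0  ⇒  r_C2 = 5/2 (r>0 drops 1)
2. [ext C2·C3]  r_C2² + 14r_C2 − 165/4 = 0  ⇒  r_C2 = 5/2 (r>0 drops 1)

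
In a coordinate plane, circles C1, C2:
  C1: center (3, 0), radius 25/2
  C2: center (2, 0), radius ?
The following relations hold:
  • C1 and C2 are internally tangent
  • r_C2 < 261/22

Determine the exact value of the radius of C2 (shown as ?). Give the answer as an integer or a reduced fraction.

23/2

1. [int C1,C2]  r_C2² − 25r_C2 + 621/4 = 0  ⇒  r_C2 = 23/2 or 27/2
2. given r_C2 < 261/22: keep 23/2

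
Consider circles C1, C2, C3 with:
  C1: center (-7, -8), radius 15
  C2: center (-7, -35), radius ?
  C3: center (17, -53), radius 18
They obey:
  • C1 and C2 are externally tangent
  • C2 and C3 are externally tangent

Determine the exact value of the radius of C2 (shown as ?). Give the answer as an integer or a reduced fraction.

12

1. [ext C1·C2]  r_C2² + 30r_C2 − 504 = 0  ⇒  r_C2 = 12 (r>0 drops 1)
2. [ext C2·C3]  r_C2² + 36r_C2 − 576 = 0  ⇒  r_C2 = 12 (r>0 drops 1)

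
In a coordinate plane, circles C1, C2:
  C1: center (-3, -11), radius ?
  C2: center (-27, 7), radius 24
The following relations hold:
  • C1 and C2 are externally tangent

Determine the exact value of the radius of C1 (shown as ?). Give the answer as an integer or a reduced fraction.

1. [ext C1·C2]  r_C1² + 48r_C1 − 324 = 0  ⇒  r_C1 = 6 (r>0 drops 1)

6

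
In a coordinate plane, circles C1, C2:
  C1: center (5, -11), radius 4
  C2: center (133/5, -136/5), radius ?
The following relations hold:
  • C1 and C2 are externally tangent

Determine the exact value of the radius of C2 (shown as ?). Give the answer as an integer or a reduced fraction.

23

1. [ext C1·C2]  r_C2² + 8r_C2 − 713 = 0  ⇒  r_C2 = 23 (r>0 drops 1)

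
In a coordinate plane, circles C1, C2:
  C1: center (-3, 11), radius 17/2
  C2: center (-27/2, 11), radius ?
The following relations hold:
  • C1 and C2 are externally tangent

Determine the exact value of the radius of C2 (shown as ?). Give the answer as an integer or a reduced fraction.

1. [ext C1·C2]  r_C2² + 17r_C2 − 38 = 0  ⇒  r_C2 = 2 (r>0 drops 1)

2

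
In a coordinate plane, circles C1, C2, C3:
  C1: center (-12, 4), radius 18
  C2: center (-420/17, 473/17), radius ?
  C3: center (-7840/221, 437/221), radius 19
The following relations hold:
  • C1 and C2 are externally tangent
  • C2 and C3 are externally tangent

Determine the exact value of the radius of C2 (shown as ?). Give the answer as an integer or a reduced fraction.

9

1. [ext C1·C2]  r_C2² + 36r_C2 − 405 = 0  ⇒  r_C2 = 9 (r>0 drops 1)
2. [ext C2·C3]  r_C2² + 38r_C2 − 423 = 0  ⇒  r_C2 = 9 (r>0 drops 1)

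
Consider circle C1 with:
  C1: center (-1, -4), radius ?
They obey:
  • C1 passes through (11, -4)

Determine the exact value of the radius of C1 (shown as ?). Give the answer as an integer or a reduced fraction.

12

1. [C1∋P]  r_C1² − 144 = 0  ⇒  r_C1 = 12 (r>0 drops 1)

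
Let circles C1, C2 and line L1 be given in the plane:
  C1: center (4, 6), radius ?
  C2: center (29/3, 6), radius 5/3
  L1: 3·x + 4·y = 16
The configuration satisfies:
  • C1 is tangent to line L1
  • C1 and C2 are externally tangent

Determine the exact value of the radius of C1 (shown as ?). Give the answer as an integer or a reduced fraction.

1. [C1‖L1]  r_C1² − 16 = 0  ⇒  r_C1 = 4 (r>0 drops 1)
2. [ext C1·C2]  r_C1² + (10/3)r_C1 − 88/3 = 0  ⇒  r_C1 = 4 (r>0 drops 1)

4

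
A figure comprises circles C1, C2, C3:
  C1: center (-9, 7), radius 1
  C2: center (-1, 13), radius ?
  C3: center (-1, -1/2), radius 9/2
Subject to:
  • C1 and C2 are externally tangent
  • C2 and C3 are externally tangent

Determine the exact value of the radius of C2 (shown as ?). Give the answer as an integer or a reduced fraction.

1. [ext C1·C2]  r_C2² + 2r_C2 − 99 = 0  ⇒  r_C2 = 9 (r>0 drops 1)
2. [ext C2·C3]  r_C2² + 9r_C2 − 162 = 0  ⇒  r_C2 = 9 (r>0 drops 1)

9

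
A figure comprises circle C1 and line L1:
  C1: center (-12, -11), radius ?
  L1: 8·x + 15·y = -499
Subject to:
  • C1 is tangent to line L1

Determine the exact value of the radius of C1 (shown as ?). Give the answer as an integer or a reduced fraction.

14

1. [C1‖L1]  r_C1² − 196 = 0  ⇒  r_C1 = 14 (r>0 drops 1)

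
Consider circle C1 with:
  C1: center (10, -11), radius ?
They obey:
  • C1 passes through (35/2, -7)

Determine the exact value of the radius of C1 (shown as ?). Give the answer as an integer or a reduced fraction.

17/2

1. [C1∋P]  r_C1² − 289/4 = 0  ⇒  r_C1 = 17/2 (r>0 drops 1)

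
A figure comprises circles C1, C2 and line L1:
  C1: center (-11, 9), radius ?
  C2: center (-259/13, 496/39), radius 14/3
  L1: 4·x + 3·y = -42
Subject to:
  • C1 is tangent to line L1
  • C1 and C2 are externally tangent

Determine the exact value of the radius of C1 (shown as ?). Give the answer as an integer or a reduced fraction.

1. [C1‖L1]  r_C1² − 25 = 0  ⇒  r_C1 = 5 (r>0 drops 1)
2. [ext C1·C2]  r_C1² + (28/3)r_C1 − 215/3 = 0  ⇒  r_C1 = 5 (r>0 drops 1)

5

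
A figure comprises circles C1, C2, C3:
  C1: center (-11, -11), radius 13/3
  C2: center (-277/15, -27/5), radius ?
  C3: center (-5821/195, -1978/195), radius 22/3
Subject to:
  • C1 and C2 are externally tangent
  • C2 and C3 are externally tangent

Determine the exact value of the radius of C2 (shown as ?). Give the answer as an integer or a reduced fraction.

1. [ext C1·C2]  r_C2² + (26/3)r_C2 − 205/3 = 0  ⇒  r_C2 = 5 (r>0 drops 1)
2. [ext C2·C3]  r_C2² + (44/3)r_C2 − 295/3 = 0  ⇒  r_C2 = 5 (r>0 drops 1)

5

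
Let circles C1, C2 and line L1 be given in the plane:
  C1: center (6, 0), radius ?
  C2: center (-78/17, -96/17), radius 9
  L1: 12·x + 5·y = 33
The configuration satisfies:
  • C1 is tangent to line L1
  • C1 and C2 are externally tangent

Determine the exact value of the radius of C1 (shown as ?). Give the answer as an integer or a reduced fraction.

3

1. [C1‖L1]  r_C1² − 9 = 0  ⇒  r_C1 = 3 (r>0 drops 1)
2. [ext C1·C2]  r_C1² + 18r_C1 − 63 = 0  ⇒  r_C1 = 3 (r>0 drops 1)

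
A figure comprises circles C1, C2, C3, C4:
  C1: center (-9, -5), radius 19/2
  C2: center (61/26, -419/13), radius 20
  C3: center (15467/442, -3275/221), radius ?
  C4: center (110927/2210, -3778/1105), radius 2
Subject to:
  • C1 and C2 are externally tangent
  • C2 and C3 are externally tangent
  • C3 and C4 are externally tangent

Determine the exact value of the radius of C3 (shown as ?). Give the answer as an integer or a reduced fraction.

17

1. [ext C2·C3]  r_C3² + 40r_C3 − 969 = 0  ⇒  r_C3 = 17 (r>0 drops 1)
2. [ext C3·C4]  r_C3² + 4r_C3 − 357 = 0  ⇒  r_C3 = 17 (r>0 drops 1)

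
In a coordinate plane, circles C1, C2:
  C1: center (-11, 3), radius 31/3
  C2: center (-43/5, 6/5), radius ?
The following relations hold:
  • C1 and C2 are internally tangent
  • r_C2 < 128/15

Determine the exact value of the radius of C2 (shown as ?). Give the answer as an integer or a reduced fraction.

22/3

1. [int C1,C2]  r_C2² − (62/3)r_C2 + 880/9 = 0  ⇒  r_C2 = 22/3 or 40/3
2. given r_C2 < 128/15: keep 22/3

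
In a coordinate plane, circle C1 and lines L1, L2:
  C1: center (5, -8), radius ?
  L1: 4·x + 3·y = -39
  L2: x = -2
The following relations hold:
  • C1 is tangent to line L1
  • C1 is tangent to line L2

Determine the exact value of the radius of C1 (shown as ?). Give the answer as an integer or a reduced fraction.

7

1. [C1‖L1]  r_C1² − 49 = 0  ⇒  r_C1 = 7 (r>0 drops 1)
2. [C1‖L2]  r_C1² − 49 = 0  ⇒  r_C1 = 7 (r>0 drops 1)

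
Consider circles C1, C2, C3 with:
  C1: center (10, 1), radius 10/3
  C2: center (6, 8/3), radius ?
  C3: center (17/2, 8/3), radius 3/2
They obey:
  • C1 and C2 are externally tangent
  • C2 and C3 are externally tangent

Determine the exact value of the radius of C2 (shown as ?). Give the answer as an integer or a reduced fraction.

1

1. [ext C1·C2]  r_C2² + (20/3)r_C2 − 23/3 = 0  ⇒  r_C2 = 1 (r>0 drops 1)
2. [ext C2·C3]  r_C2² + 3r_C2 − 4 = 0  ⇒  r_C2 = 1 (r>0 drops 1)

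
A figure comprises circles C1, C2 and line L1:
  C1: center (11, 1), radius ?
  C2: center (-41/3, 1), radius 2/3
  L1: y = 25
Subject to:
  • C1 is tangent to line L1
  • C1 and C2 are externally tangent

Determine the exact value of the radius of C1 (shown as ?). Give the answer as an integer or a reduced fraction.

24

1. [C1‖L1]  r_C1² − 576 = 0  ⇒  r_C1 = 24 (r>0 drops 1)
2. [ext C1·C2]  r_C1² + (4/3)r_C1 − 608 = 0  ⇒  r_C1 = 24 (r>0 drops 1)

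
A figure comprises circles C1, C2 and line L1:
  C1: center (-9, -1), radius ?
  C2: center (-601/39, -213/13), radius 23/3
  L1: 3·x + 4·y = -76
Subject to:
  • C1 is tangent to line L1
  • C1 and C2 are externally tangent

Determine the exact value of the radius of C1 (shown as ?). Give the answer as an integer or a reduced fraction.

1. [C1‖L1]  r_C1² − 81 = 0  ⇒  r_C1 = 9 (r>0 drops 1)
2. [ext C1·C2]  r_C1² + (46/3)r_C1 − 219 = 0  ⇒  r_C1 = 9 (r>0 drops 1)

9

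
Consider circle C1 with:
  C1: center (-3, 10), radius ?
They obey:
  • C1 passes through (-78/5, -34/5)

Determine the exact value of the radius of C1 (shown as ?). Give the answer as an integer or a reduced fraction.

21

1. [C1∋P]  r_C1² − 441 = 0  ⇒  r_C1 = 21 (r>0 drops 1)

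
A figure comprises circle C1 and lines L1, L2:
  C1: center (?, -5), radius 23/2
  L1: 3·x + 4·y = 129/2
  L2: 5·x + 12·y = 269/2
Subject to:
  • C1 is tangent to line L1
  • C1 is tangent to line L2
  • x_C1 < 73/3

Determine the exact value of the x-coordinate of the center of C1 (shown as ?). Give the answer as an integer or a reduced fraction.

9

1. [C1‖L1]  x_C1² − (169/3)x_C1 + 426 = 0  ⇒  x_C1 = 9 or 142/3
2. [C1‖L2]  x_C1² − (389/5)x_C1 + 3096/5 = 0  ⇒  x_C1 = 9 or 344/5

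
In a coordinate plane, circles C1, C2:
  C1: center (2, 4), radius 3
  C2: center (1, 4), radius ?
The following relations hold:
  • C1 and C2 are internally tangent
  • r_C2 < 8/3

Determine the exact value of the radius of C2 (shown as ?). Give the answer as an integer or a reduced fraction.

1. [int C1,C2]  r_C2² − 6r_C2 + 8 = 0  ⇒  r_C2 = 2 or 4
2. given r_C2 < 8/3: keep 2

2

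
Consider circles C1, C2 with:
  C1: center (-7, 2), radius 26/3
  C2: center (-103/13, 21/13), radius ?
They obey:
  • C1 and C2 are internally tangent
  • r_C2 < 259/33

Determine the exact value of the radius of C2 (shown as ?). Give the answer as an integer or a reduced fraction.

23/3

1. [int C1,C2]  r_C2² − (52/3)r_C2 + 667/9 = 0  ⇒  r_C2 = 23/3 or 29/3
2. given r_C2 < 259/33: keep 23/3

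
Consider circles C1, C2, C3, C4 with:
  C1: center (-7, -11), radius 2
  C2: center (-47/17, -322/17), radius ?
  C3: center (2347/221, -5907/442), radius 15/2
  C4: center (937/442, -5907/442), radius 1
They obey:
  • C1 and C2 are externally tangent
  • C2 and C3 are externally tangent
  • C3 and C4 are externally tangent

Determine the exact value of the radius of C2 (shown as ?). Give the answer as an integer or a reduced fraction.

7

1. [ext C1·C2]  r_C2² + 4r_C2 − 77 = 0  ⇒  r_C2 = 7 (r>0 drops 1)
2. [ext C2·C3]  r_C2² + 15r_C2 − 154 = 0  ⇒  r_C2 = 7 (r>0 drops 1)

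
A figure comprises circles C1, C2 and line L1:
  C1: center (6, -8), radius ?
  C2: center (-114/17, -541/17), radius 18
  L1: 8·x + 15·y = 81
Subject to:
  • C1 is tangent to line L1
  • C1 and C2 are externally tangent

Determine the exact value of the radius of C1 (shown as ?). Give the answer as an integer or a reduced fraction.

9

1. [C1‖L1]  r_C1² − 81 = 0  ⇒  r_C1 = 9 (r>0 drops 1)
2. [ext C1·C2]  r_C1² + 36r_C1 − 405 = 0  ⇒  r_C1 = 9 (r>0 drops 1)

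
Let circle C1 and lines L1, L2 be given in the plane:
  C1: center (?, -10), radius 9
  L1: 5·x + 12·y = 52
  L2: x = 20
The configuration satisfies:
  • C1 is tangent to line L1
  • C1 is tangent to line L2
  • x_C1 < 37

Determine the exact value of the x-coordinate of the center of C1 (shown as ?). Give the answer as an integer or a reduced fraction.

11

1. [C1‖L1]  x_C1² − (344/5)x_C1 + 3179/5 = 0  ⇒  x_C1 = 11 or 289/5
2. [C1‖L2]  x_C1² − 40x_C1 + 319 = 0  ⇒  x_C1 = 11 or 29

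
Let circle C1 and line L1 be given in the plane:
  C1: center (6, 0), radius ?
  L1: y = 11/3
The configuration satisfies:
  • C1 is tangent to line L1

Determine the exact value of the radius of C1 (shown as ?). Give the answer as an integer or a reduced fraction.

11/3

1. [C1‖L1]  r_C1² − 121/9 = 0  ⇒  r_C1 = 11/3 (r>0 drops 1)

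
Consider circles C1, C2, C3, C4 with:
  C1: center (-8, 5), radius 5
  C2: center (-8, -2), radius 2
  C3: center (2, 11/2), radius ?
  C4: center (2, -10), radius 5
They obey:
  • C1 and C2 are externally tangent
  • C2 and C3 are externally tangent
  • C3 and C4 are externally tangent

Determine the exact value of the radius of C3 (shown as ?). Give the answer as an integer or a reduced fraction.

1. [ext C2·C3]  r_C3² + 4r_C3 − 609/4 = 0  ⇒  r_C3 = 21/2 (r>0 drops 1)
2. [ext C3·C4]  r_C3² + 10r_C3 − 861/4 = 0  ⇒  r_C3 = 21/2 (r>0 drops 1)

21/2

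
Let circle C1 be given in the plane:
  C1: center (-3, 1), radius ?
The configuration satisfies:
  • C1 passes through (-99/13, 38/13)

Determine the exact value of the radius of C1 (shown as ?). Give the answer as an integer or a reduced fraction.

1. [C1∋P]  r_C1² − 25 = 0  ⇒  r_C1 = 5 (r>0 drops 1)

5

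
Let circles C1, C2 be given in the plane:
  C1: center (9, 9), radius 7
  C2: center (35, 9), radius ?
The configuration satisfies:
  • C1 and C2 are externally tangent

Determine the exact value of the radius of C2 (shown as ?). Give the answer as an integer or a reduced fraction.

1. [ext C1·C2]  r_C2² + 14r_C2 − 627 = 0  ⇒  r_C2 = 19 (r>0 drops 1)

19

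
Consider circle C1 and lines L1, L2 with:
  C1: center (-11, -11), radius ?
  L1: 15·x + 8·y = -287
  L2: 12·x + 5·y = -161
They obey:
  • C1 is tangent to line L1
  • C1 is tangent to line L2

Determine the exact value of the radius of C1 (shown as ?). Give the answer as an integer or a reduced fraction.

2

1. [C1‖L1]  r_C1² − 4 = 0  ⇒  r_C1 = 2 (r>0 drops 1)
2. [C1‖L2]  r_C1² − 4 = 0  ⇒  r_C1 = 2 (r>0 drops 1)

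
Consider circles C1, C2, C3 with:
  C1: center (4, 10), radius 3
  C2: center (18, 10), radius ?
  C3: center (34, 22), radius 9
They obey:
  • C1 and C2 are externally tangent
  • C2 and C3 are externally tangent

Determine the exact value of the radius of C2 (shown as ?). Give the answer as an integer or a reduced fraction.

1. [ext C1·C2]  r_C2² + 6r_C2 − 187 = 0  ⇒  r_C2 = 11 (r>0 drops 1)
2. [ext C2·C3]  r_C2² + 18r_C2 − 319 = 0  ⇒  r_C2 = 11 (r>0 drops 1)

11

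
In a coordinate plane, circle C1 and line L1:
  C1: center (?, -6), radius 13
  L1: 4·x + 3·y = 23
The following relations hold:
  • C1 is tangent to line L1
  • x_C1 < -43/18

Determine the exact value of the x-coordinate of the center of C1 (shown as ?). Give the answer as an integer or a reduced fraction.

-6

1. [C1‖L1]  x_C1² − (41/2)x_C1 − 159 = 0  ⇒  x_C1 = -6 or 53/2
2. given x_C1 < -43/18: keep -6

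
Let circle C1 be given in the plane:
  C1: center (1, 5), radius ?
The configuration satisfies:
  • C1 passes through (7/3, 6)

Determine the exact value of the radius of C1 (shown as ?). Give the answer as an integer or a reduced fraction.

5/3

1. [C1∋P]  r_C1² − 25/9 = 0  ⇒  r_C1 = 5/3 (r>0 drops 1)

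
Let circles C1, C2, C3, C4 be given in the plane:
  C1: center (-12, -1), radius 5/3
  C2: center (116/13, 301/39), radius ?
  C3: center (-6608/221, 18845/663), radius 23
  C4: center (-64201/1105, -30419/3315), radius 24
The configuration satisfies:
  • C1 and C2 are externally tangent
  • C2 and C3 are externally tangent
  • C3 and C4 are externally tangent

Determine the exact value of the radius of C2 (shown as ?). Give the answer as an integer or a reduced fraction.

21

1. [ext C1·C2]  r_C2² + (10/3)r_C2 − 511 = 0  ⇒  r_C2 = 21 (r>0 drops 1)
2. [ext C2·C3]  r_C2² + 46r_C2 − 1407 = 0  ⇒  r_C2 = 21 (r>0 drops 1)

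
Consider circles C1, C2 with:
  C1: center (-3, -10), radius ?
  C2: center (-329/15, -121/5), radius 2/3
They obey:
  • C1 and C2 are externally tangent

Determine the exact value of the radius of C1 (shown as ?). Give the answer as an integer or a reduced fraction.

1. [ext C1·C2]  r_C1² + (4/3)r_C1 − 1679/3 = 0  ⇒  r_C1 = 23 (r>0 drops 1)

23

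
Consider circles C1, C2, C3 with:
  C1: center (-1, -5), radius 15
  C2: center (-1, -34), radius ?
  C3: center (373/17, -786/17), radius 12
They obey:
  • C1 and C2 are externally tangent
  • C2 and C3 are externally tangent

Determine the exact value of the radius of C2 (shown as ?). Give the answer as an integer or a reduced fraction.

14

1. [ext C1·C2]  r_C2² + 30r_C2 − 616 = 0  ⇒  r_C2 = 14 (r>0 drops 1)
2. [ext C2·C3]  r_C2² + 24r_C2 − 532 = 0  ⇒  r_C2 = 14 (r>0 drops 1)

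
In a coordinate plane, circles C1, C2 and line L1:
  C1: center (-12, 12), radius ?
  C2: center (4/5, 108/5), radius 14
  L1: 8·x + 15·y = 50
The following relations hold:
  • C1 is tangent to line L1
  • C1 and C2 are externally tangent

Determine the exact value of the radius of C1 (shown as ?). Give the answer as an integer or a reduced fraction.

2

1. [C1‖L1]  r_C1² − 4 = 0  ⇒  r_C1 = 2 (r>0 drops 1)
2. [ext C1·C2]  r_C1² + 28r_C1 − 60 = 0  ⇒  r_C1 = 2 (r>0 drops 1)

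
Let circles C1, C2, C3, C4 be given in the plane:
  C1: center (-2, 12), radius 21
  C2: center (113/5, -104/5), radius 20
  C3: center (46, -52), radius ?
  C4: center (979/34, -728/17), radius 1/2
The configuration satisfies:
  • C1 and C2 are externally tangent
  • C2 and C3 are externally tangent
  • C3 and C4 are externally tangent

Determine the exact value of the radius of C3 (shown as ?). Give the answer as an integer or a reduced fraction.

1. [ext C2·C3]  r_C3² + 40r_C3 − 1121 = 0  ⇒  r_C3 = 19 (r>0 drops 1)
2. [ext C3·C4]  r_C3² + 1r_C3 − 380 = 0  ⇒  r_C3 = 19 (r>0 drops 1)

19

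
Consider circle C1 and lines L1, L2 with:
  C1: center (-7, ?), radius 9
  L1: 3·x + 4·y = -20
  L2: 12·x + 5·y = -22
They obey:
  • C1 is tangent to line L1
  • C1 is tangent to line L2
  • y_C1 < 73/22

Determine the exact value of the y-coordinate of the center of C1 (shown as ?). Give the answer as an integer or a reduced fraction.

-11

1. [C1‖L1]  y_C1² − (1/2)y_C1 − 253/2 = 0  ⇒  y_C1 = -11 or 23/2
2. [C1‖L2]  y_C1² − (124/5)y_C1 − 1969/5 = 0  ⇒  y_C1 = -11 or 179/5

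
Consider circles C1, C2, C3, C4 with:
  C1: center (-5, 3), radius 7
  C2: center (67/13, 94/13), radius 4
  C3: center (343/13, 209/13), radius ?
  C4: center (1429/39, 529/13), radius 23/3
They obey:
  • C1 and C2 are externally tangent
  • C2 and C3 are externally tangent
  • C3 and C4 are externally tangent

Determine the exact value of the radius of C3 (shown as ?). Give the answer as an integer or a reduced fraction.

1. [ext C2·C3]  r_C3² + 8r_C3 − 513 = 0  ⇒  r_C3 = 19 (r>0 drops 1)
2. [ext C3·C4]  r_C3² + (46/3)r_C3 − 1957/3 = 0  ⇒  r_C3 = 19 (r>0 drops 1)

19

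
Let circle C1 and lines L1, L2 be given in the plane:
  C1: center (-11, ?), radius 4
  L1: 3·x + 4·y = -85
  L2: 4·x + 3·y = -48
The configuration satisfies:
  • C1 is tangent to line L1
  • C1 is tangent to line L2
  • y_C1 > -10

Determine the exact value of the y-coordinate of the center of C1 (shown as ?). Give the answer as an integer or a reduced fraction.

-8

1. [C1‖L1]  y_C1² + 26y_C1 + 144 = 0  ⇒  y_C1 = -18 or -8
2. [C1‖L2]  y_C1² + (8/3)y_C1 − 128/3 = 0  ⇒  y_C1 = -8 or 16/3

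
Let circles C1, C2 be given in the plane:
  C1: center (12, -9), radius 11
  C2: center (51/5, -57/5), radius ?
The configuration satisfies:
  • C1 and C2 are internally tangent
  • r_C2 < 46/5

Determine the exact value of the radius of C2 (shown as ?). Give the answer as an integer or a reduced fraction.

1. [int C1,C2]  r_C2² − 22r_C2 + 112 = 0  ⇒  r_C2 = 8 or 14
2. given r_C2 < 46/5: keep 8

8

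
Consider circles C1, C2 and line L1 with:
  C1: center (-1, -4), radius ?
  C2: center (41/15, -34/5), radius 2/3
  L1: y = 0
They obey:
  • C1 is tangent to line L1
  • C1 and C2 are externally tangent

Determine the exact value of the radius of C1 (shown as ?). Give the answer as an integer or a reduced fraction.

1. [C1‖L1]  r_C1² − 16 = 0  ⇒  r_C1 = 4 (r>0 drops 1)
2. [ext C1·C2]  r_C1² + (4/3)r_C1 − 64/3 = 0  ⇒  r_C1 = 4 (r>0 drops 1)

4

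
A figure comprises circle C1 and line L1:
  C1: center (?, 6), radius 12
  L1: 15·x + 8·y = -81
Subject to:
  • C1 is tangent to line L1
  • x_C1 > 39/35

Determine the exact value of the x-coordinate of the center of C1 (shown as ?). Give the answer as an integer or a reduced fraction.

5

1. [C1‖L1]  x_C1² + (86/5)x_C1 − 111 = 0  ⇒  x_C1 = -111/5 or 5
2. given x_C1 > 39/35: keep 5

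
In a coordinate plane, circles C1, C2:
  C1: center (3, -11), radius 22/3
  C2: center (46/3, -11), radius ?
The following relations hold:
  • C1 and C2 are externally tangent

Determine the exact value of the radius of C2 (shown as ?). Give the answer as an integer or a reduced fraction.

1. [ext C1·C2]  r_C2² + (44/3)r_C2 − 295/3 = 0  ⇒  r_C2 = 5 (r>0 drops 1)

5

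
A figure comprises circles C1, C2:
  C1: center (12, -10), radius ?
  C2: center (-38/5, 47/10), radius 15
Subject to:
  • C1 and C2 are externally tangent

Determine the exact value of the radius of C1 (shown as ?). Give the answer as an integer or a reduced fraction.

1. [ext C1·C2]  r_C1² + 30r_C1 − 1501/4 = 0  ⇒  r_C1 = 19/2 (r>0 drops 1)

19/2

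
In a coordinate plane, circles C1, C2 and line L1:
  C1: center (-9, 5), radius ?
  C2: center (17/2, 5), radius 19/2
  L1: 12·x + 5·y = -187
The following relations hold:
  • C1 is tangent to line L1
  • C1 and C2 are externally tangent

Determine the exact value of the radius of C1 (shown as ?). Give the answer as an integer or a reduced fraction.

8

1. [C1‖L1]  r_C1² − 64 = 0  ⇒  r_C1 = 8 (r>0 drops 1)
2. [ext C1·C2]  r_C1² + 19r_C1 − 216 = 0  ⇒  r_C1 = 8 (r>0 drops 1)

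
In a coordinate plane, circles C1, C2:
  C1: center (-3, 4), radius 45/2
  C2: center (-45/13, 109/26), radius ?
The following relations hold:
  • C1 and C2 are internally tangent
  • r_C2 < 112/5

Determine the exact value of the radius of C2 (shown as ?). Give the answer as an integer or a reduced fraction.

1. [int C1,C2]  r_C2² − 45r_C2 + 506 = 0  ⇒  r_C2 = 22 or 23
2. given r_C2 < 112/5: keep 22

22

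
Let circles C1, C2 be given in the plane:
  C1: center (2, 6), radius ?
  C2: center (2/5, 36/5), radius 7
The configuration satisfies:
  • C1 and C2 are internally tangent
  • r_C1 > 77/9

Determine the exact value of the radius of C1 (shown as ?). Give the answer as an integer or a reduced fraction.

9

1. [int C1,C2]  r_C1² − 14r_C1 + 45 = 0  ⇒  r_C1 = 5 or 9
2. given r_C1 > 77/9: keep 9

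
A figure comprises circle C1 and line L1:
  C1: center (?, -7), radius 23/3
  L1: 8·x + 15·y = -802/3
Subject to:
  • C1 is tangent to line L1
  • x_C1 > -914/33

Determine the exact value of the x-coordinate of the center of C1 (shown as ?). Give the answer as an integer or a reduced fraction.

-4

1. [C1‖L1]  x_C1² + (487/12)x_C1 + 439/3 = 0  ⇒  x_C1 = -439/12 or -4
2. given x_C1 > -914/33: keep -4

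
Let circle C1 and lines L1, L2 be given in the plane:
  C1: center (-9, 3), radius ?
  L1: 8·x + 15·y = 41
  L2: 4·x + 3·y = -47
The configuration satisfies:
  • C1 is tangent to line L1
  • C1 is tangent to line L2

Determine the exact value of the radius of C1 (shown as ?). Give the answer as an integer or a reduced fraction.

1. [C1‖L1]  r_C1² − 16 = 0  ⇒  r_C1 = 4 (r>0 drops 1)
2. [C1‖L2]  r_C1² − 16 = 0  ⇒  r_C1 = 4 (r>0 drops 1)

4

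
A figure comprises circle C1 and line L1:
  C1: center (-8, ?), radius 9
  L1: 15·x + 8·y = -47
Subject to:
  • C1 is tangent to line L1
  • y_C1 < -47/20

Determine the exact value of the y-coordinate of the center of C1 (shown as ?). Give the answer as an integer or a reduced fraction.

-10

1. [C1‖L1]  y_C1² − (73/4)y_C1 − 565/2 = 0  ⇒  y_C1 = -10 or 113/4
2. given y_C1 < -47/20: keep -10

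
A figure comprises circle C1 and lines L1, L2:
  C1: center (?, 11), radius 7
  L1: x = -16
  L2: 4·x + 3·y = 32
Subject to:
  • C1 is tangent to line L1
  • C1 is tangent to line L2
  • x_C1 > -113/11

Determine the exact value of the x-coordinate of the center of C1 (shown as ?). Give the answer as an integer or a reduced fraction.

-9

1. [C1‖L1]  x_C1² + 32x_C1 + 207 = 0  ⇒  x_C1 = -23 or -9
2. [C1‖L2]  x_C1² + (1/2)x_C1 − 153/2 = 0  ⇒  x_C1 = -9 or 17/2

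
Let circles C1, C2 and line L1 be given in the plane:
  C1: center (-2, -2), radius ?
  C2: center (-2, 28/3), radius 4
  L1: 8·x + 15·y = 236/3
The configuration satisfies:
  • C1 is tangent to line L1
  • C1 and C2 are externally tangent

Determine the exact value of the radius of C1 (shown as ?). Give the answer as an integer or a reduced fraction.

1. [C1‖L1]  r_C1² − 484/9 = 0  ⇒  r_C1 = 22/3 (r>0 drops 1)
2. [ext C1·C2]  r_C1² + 8r_C1 − 1012/9 = 0  ⇒  r_C1 = 22/3 (r>0 drops 1)

22/3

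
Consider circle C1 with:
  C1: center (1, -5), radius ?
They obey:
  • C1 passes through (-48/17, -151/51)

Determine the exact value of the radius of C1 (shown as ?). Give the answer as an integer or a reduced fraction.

13/3

1. [C1∋P]  r_C1² − 169/9 = 0  ⇒  r_C1 = 13/3 (r>0 drops 1)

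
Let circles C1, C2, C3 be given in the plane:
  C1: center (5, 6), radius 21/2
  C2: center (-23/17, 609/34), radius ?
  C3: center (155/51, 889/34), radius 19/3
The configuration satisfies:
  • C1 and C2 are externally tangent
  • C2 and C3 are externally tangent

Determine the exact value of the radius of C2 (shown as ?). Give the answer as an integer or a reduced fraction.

3

1. [ext C1·C2]  r_C2² + 21r_C2 − 72 = 0  ⇒  r_C2 = 3 (r>0 drops 1)
2. [ext C2·C3]  r_C2² + (38/3)r_C2 − 47 = 0  ⇒  r_C2 = 3 (r>0 drops 1)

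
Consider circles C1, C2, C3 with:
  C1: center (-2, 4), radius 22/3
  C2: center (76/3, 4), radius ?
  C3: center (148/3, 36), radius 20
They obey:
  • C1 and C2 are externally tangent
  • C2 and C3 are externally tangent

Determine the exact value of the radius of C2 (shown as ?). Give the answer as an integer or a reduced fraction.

1. [ext C1·C2]  r_C2² + (44/3)r_C2 − 2080/3 = 0  ⇒  r_C2 = 20 (r>0 drops 1)
2. [ext C2·C3]  r_C2² + 40r_C2 − 1200 = 0  ⇒  r_C2 = 20 (r>0 drops 1)

20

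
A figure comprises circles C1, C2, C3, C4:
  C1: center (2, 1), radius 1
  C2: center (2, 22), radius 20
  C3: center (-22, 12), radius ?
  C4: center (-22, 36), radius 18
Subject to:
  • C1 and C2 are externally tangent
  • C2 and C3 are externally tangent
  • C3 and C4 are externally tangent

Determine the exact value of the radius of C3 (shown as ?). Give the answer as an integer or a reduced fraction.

1. [ext C2·C3]  r_C3² + 40r_C3 − 276 = 0  ⇒  r_C3 = 6 (r>0 drops 1)
2. [ext C3·C4]  r_C3² + 36r_C3 − 252 = 0  ⇒  r_C3 = 6 (r>0 drops 1)

6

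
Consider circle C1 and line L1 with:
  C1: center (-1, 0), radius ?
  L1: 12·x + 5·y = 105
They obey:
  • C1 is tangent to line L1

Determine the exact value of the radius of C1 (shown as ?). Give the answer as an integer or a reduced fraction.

9

1. [C1‖L1]  r_C1² − 81 = 0  ⇒  r_C1 = 9 (r>0 drops 1)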